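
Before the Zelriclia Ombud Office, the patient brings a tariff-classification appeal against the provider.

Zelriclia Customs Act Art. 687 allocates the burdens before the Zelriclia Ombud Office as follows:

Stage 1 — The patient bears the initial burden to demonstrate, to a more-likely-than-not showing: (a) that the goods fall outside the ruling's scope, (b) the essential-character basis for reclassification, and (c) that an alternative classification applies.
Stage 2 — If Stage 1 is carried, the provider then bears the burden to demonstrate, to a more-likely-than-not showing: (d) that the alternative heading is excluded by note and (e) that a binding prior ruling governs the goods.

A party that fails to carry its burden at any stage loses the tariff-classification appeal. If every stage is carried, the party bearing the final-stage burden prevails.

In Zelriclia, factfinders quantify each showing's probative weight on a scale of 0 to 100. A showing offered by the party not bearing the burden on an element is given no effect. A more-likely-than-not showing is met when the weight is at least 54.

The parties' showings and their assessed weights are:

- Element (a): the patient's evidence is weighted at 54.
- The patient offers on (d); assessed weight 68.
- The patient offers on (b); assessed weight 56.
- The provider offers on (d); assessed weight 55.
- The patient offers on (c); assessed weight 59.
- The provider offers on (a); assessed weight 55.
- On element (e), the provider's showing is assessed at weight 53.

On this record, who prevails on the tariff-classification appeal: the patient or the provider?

Stage 1 (patient, a more-likely-than-not showing, weight is at least 54): (a) 54 (provider's 55 disregarded) ≥ 54 — meets; (b) 56 ≥ 54 — meets; (c) 59 ≥ 54 — meets.
  Stage 1 is satisfied; the onus moves to the provider.
Stage 2 (provider, a more-likely-than-not showing, weight is at least 54): (d) 55 (patient's 68 disregarded) ≥ 54 — meets; (e) 53 < 54 — fails.
  Not every element is met, so the provider fails to carry Stage 2.
The patient prevails.

patient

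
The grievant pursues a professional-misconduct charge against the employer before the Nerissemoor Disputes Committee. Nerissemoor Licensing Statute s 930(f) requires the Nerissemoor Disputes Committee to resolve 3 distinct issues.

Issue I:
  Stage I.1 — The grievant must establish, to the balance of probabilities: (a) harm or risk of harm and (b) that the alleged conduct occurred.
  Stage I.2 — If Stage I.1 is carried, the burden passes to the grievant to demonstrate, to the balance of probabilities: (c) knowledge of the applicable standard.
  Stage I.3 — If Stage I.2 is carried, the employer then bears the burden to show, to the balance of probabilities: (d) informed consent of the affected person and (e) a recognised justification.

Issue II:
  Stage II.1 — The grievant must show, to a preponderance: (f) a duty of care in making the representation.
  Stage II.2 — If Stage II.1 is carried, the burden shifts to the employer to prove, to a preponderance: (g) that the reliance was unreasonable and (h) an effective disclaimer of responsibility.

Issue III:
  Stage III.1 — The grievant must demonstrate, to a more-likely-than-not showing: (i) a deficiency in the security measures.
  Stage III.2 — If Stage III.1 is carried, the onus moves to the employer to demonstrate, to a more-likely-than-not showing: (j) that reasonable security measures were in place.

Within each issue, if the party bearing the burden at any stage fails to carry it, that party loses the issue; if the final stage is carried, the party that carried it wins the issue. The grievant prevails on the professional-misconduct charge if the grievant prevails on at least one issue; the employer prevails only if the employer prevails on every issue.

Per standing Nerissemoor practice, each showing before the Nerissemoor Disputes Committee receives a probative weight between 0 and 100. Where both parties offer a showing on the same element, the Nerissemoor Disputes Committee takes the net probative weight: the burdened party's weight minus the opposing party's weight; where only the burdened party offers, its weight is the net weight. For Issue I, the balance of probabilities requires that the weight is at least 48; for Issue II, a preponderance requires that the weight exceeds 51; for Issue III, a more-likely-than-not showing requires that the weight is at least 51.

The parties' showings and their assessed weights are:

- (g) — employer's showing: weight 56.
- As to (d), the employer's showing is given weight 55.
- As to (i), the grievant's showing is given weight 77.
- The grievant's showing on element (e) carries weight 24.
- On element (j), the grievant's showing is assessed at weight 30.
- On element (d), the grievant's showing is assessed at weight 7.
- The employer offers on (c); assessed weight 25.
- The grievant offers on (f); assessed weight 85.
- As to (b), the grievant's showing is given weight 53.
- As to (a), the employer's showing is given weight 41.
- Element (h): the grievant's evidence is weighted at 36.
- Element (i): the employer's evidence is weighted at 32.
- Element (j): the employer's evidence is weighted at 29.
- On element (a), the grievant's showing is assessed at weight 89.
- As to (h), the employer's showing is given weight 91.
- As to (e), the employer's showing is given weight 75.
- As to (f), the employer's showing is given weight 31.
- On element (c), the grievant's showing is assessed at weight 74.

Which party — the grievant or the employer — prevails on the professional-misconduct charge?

employer

— Issue I —
At Stage I.1 the grievant must meet the balance of probabilities (weight is at least 48): on (a) the weight is 89 less the opposing 41 gives net 48, which does reach 48, so (a) meets the standard; on (b) the weight is 53, ≥ 48, so (b) meets the standard.
  All elements met. The grievant retains the burden for Stage I.2.
At Stage I.2 the grievant must meet the balance of probabilities (weight is at least 48): on (c) the weight is 74 less the opposing 25 gives net 49, which does reach 48, so (c) meets the standard.
  The grievant carries Stage I.2; the employer now bears the burden.
At Stage I.3 the employer must meet the balance of probabilities (weight is at least 48): on (d) the weight is 55 less the opposing 7 gives net 48, ≥ 48, so (d) meets the standard; on (e) the weight is 75 less the opposing 24 gives net 51, ≥ 48, so (e) meets the standard.
  All elements met at the final stage.
All stages carried — the employer prevails on this issue.
— Issue II —
At Stage II.1 the grievant must meet a preponderance (weight exceeds 51): on (f) the weight is 85 less the opposing 31 gives net 54, > 51, so (f) meets the standard.
  All elements met. The burden passes to the employer.
At Stage II.2 the employer must meet a preponderance (weight exceeds 51): on (g) the weight is 56, > 51, so (g) meets the standard; on (h) the weight is 91 less the opposing 36 gives net 55, which does exceed 51, so (h) meets the standard.
  The employer carries the last stage.
All stages carried — the employer prevails on this issue.
— Issue III —
At Stage III.1 the grievant must meet a more-likely-than-not showing (weight is at least 51): on (i) the weight is 77 less the opposing 32 gives net 45, which does not reach 51, so (i) does not meet the standard.
  The grievant does not carry Stage III.1.
The analysis ends at Stage III.1; the employer prevails on this issue.
Per-issue: Issue I → employer; Issue II → employer; Issue III → employer. The grievant must prevail on at least one issue; overall, the employer prevails.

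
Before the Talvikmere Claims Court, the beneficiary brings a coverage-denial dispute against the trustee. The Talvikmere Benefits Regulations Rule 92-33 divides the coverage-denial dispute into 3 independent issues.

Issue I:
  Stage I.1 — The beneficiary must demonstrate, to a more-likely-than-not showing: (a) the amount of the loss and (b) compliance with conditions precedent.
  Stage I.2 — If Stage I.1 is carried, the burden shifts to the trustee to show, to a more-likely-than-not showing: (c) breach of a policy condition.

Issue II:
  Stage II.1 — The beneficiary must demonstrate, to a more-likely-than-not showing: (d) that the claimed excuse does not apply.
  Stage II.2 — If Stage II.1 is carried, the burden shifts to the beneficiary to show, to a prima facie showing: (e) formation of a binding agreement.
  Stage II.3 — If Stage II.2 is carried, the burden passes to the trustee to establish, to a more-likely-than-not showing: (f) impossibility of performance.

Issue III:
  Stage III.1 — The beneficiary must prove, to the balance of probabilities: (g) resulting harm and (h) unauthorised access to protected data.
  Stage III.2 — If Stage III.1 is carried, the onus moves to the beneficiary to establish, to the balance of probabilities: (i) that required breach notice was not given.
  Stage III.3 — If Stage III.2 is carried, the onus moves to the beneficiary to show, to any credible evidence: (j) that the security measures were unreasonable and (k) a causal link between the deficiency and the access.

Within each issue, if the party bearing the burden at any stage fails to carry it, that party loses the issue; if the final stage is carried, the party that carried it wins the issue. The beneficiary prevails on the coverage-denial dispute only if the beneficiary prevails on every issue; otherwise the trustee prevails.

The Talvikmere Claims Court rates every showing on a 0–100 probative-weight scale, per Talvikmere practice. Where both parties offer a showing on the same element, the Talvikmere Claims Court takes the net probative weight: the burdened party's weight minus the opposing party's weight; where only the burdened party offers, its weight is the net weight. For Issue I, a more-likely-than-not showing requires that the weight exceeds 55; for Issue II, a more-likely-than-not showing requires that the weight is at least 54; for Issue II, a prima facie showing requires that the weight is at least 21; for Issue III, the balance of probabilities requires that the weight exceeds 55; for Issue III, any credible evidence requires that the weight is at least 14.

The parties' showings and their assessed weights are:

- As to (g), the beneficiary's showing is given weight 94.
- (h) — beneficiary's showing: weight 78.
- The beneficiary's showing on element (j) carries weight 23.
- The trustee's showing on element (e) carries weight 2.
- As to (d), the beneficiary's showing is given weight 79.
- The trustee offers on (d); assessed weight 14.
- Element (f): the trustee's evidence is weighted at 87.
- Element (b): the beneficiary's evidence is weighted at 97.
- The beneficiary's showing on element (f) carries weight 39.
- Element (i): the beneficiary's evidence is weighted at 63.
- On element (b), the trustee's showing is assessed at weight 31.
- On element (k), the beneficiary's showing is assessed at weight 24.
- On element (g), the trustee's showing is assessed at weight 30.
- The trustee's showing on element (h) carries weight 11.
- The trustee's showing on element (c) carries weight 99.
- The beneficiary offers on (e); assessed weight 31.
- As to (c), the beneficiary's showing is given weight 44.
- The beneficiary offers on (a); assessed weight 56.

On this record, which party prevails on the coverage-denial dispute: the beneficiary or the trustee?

— Issue I —
At Stage I.1 the beneficiary must meet a more-likely-than-not showing (weight exceeds 55): on (a) the weight is 56, > 55, so (a) meets the standard; on (b) the weight is 97 less the opposing 31 gives net 66, > 55, so (b) meets the standard.
  The beneficiary carries Stage I.1; the trustee now bears the burden.
At Stage I.2 the trustee must meet a more-likely-than-not showing (weight exceeds 55): on (c) the weight is 99 less the opposing 44 gives net 55, ≤ 55, so (c) does not meet the standard.
  Stage I.2 not carried; the trustee fails its burden.
The beneficiary prevails on this issue.
— Issue II —
Stage II.1 — burden on beneficiary; standard: a more-likely-than-not showing (weight is at least 54).
    (d): 79 − 14 = 65 ≥ 54 [met]
  Stage II.1 is satisfied; the beneficiary continues to bear the burden.
Stage II.2 — burden on beneficiary; standard: a prima facie showing (weight is at least 21).
    (e): 31 − 2 = 29 ≥ 21 [met]
  The beneficiary carries Stage II.2; the trustee now bears the burden.
Stage II.3 — burden on trustee; standard: a more-likely-than-not showing (weight is at least 54).
    (f): 87 − 39 = 48 < 54 [not met]
  Stage II.3 not carried; the trustee fails its burden.
So the beneficiary prevails on this issue.
— Issue III —
Stage III.1 (beneficiary, the balance of probabilities, weight exceeds 55): (g) net 94−30=64 > 55 — meets; (h) net 78−11=67 > 55 — meets.
  Stage III.1 carried; the burden remains with the beneficiary.
Stage III.2 (beneficiary, the balance of probabilities, weight exceeds 55): (i) 63 > 55 — meets.
  Stage III.2 is satisfied; the beneficiary continues to bear the burden.
Stage III.3 (beneficiary, any credible evidence, weight is at least 14): (j) 23 ≥ 14 — meets; (k) 24 ≥ 14 — meets.
  Stage III.3 carried; the final stage is satisfied.
All stages carried — the beneficiary prevails on this issue.
Per-issue: Issue I → beneficiary; Issue II → beneficiary; Issue III → beneficiary. The beneficiary must prevail on every issue; overall, the beneficiary prevails.

beneficiary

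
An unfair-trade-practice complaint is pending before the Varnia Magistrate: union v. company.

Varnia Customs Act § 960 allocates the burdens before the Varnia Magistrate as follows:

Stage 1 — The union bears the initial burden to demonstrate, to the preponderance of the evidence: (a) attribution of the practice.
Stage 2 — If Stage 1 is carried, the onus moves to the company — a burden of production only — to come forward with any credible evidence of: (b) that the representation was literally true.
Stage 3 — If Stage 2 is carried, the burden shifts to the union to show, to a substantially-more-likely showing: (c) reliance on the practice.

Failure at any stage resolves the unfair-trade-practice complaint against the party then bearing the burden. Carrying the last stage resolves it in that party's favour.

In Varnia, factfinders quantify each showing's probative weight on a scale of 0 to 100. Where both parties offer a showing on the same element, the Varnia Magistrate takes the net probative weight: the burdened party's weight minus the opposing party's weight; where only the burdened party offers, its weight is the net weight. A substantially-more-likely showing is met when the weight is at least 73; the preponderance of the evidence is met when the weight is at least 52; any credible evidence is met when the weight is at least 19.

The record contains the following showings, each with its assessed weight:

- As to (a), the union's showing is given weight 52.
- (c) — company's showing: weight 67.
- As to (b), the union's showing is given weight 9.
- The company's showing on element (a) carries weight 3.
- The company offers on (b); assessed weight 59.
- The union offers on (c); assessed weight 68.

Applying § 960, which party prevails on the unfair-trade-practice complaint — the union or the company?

Stage 1 — burden on union; standard: the preponderance of the evidence (weight is at least 52).
    (a): 52 − 3 = 49 < 52 [not met]
  Stage 1 not carried; the union fails its burden.
The analysis ends at Stage 1; the company prevails.

company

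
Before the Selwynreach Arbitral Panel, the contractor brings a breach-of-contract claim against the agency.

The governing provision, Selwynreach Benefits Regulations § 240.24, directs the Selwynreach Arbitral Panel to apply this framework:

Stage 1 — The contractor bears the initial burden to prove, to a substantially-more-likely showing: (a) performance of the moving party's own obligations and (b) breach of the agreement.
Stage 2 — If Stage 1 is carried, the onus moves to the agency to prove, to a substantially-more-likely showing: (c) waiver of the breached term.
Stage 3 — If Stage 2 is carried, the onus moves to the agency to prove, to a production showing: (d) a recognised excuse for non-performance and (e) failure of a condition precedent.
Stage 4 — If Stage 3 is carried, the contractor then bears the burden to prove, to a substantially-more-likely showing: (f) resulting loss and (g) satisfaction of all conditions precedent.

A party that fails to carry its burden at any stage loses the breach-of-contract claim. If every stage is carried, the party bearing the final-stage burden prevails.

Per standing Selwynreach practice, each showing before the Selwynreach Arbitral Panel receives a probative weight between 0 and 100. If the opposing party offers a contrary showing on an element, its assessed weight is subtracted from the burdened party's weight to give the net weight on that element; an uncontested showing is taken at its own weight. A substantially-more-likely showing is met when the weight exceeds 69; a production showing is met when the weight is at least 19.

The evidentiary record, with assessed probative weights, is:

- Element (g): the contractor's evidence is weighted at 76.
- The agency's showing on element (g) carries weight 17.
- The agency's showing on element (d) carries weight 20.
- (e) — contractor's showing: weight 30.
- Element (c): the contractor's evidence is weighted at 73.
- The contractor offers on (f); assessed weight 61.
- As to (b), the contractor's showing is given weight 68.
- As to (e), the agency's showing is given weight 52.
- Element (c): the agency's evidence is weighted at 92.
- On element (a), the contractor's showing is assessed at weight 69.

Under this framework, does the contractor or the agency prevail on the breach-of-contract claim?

At Stage 1 the contractor must meet a substantially-more-likely showing (weight exceeds 69): on (a) the weight is 69, which does not exceed 69, so (a) does not meet the standard; on (b) the weight is 68, which does not exceed 69, so (b) does not meet the standard.
  Stage 1 not carried; the contractor fails its burden.
The analysis ends at Stage 1; the agency prevails.

agency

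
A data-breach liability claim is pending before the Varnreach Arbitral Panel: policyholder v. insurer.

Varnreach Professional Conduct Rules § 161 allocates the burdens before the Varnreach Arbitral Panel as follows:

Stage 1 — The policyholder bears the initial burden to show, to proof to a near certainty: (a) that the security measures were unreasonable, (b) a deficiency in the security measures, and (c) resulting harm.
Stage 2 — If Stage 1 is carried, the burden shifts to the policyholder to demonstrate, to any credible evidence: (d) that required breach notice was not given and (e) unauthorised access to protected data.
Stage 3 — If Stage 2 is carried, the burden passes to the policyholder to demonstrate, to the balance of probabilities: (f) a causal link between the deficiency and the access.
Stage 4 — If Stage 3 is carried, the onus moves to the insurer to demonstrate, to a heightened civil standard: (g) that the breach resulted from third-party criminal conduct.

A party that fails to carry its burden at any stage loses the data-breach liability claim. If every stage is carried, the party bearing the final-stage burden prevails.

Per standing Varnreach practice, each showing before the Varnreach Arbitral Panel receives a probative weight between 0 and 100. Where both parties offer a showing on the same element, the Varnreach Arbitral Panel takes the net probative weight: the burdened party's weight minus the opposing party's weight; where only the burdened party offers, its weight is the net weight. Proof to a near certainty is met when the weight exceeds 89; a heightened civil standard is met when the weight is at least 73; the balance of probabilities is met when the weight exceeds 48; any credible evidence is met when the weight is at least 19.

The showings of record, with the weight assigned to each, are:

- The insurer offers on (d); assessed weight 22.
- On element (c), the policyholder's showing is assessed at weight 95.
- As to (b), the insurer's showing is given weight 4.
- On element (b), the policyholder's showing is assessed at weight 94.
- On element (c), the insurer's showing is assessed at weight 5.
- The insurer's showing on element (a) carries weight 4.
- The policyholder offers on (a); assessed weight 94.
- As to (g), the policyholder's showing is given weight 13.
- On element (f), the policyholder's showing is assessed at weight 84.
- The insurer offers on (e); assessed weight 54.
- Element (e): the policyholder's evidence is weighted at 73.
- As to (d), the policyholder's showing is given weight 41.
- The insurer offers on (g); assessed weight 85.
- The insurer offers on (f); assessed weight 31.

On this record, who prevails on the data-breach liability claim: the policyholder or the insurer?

policyholder

Stage 1 (policyholder, proof to a near certainty, weight exceeds 89): (a) net 94−4=90 > 89 — meets; (b) net 94−4=90 > 89 — meets; (c) net 95−5=90 > 89 — meets.
  All elements met. The policyholder retains the burden for Stage 2.
Stage 2 (policyholder, any credible evidence, weight is at least 19): (d) net 41−22=19 ≥ 19 — meets; (e) net 73−54=19 ≥ 19 — meets.
  Stage 2 carried; the burden remains with the policyholder.
Stage 3 (policyholder, the balance of probabilities, weight exceeds 48): (f) net 84−31=53 > 48 — meets.
  Stage 3 is satisfied; the onus moves to the insurer.
Stage 4 (insurer, a heightened civil standard, weight is at least 73): (g) net 85−13=72 < 73 — fails.
  Not every element is met, so the insurer fails to carry Stage 4.
The policyholder prevails.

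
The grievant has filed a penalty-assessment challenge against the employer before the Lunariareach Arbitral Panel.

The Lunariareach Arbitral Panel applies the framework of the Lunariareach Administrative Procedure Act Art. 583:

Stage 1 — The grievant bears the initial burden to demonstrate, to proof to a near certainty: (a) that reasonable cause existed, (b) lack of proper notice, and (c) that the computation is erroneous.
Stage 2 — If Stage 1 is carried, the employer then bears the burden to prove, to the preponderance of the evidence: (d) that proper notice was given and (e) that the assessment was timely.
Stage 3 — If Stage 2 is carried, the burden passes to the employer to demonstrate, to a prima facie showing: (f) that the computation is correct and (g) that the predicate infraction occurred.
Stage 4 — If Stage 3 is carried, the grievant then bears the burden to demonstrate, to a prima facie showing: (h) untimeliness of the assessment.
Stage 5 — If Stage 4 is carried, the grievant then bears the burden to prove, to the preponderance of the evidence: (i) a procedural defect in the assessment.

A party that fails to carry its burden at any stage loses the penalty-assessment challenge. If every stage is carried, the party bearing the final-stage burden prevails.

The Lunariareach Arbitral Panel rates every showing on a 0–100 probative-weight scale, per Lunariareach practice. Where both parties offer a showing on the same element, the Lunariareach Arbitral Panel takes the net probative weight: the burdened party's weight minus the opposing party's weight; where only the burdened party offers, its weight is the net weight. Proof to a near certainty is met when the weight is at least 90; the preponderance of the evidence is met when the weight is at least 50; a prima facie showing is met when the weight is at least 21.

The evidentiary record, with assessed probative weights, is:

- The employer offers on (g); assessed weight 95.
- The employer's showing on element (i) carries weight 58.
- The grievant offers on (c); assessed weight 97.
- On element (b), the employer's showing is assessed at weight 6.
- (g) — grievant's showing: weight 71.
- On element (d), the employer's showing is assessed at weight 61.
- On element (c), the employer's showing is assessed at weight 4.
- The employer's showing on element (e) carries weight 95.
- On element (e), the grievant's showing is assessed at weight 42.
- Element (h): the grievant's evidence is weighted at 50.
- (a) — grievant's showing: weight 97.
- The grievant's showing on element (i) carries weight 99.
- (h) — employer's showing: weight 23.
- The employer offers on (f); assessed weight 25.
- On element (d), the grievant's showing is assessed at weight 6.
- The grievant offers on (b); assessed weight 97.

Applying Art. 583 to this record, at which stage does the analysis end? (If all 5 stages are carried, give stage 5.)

Stage 1 (grievant, proof to a near certainty, weight is at least 90): (a) 97 ≥ 90 — meets; (b) net 97−6=91 ≥ 90 — meets; (c) net 97−4=93 ≥ 90 — meets.
  Stage 1 is satisfied; the onus moves to the employer.
Stage 2 (employer, the preponderance of the evidence, weight is at least 50): (d) net 61−6=55 ≥ 50 — meets; (e) net 95−42=53 ≥ 50 — meets.
  Stage 2 carried; the burden remains with the employer.
Stage 3 (employer, a prima facie showing, weight is at least 21): (f) 25 ≥ 21 — meets; (g) net 95−71=24 ≥ 21 — meets.
  All elements met. The burden passes to the grievant.
Stage 4 (grievant, a prima facie showing, weight is at least 21): (h) net 50−23=27 ≥ 21 — meets.
  Stage 4 carried; the burden remains with the grievant.
Stage 5 (grievant, the preponderance of the evidence, weight is at least 50): (i) net 99−58=41 < 50 — fails.
  The grievant does not carry Stage 5.
The analysis ends at Stage 5; the employer prevails.

stage 5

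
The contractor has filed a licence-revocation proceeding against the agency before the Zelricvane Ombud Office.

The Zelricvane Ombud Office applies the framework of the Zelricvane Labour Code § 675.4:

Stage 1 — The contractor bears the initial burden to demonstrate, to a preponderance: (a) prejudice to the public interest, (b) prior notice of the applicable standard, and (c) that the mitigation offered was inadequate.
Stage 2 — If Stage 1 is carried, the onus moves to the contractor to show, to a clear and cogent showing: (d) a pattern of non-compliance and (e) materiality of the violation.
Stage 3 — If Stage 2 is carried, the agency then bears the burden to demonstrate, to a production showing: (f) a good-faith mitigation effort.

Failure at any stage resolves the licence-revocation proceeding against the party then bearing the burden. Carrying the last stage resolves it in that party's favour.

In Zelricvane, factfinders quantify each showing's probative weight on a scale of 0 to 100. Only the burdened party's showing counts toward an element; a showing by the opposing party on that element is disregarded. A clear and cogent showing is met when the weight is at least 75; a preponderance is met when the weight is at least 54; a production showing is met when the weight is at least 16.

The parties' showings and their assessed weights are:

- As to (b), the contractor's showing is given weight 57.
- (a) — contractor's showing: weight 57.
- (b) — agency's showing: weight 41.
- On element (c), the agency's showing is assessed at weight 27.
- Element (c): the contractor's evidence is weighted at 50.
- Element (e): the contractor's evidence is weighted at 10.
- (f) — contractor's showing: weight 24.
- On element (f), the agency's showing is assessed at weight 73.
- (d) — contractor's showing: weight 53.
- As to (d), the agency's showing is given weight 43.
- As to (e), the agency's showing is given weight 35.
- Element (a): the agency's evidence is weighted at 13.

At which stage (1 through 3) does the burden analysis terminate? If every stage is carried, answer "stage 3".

Stage 1 (contractor, a preponderance, weight is at least 54): (a) 57 (agency's 13 disregarded) ≥ 54 — meets; (b) 57 (agency's 41 disregarded) ≥ 54 — meets; (c) 50 (agency's 27 disregarded) < 54 — fails.
  Stage 1 not carried; the contractor fails its burden.
So the agency prevails.

stage 1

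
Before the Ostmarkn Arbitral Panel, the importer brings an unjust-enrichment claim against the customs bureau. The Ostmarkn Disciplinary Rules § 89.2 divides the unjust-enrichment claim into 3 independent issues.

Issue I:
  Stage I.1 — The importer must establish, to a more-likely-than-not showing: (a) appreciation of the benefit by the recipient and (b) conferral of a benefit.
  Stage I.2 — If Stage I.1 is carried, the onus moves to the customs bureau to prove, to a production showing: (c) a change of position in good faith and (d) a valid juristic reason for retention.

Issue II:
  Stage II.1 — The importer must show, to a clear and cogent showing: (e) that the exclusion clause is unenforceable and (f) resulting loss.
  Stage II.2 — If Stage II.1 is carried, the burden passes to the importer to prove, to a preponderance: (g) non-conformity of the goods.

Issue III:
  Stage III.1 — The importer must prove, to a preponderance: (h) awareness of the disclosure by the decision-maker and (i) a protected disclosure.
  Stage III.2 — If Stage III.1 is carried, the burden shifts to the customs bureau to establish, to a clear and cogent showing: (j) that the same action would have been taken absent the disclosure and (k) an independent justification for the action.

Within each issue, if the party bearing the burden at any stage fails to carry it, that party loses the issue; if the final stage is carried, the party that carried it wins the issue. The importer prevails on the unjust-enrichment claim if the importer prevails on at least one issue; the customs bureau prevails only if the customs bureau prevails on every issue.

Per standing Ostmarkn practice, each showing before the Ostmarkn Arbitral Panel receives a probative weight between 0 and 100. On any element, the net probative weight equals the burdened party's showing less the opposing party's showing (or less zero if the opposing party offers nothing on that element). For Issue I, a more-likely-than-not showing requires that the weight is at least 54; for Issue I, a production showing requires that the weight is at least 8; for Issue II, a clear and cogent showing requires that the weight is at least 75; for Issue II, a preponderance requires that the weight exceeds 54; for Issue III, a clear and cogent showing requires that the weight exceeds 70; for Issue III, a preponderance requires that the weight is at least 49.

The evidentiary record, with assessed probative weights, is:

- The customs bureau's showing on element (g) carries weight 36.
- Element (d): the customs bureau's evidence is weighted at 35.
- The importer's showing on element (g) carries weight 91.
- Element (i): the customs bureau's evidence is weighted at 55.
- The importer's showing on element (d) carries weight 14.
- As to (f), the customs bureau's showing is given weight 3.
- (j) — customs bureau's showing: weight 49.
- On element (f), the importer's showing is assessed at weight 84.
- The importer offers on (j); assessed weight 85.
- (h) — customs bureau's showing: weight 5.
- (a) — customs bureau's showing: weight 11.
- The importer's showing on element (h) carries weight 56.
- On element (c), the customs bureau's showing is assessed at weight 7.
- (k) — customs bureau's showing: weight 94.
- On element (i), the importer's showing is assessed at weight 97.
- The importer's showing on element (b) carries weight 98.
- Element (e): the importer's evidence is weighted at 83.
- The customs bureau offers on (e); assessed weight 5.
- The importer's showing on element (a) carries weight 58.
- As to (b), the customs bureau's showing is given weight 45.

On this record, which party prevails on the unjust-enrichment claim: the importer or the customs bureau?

importer

— Issue I —
Stage I.1 — burden on importer; standard: a more-likely-than-not showing (weight is at least 54).
    (a): 58 − 11 = 47 < 54 [not met]
    (b): 98 − 45 = 53 < 54 [not met]
  The importer does not carry Stage I.1.
So the customs bureau prevails on this issue.
— Issue II —
Stage II.1 — burden on importer; standard: a clear and cogent showing (weight is at least 75).
    (e): 83 − 5 = 78 ≥ 75 [met]
    (f): 84 − 3 = 81 ≥ 75 [met]
  Stage II.1 carried; the burden remains with the importer.
Stage II.2 — burden on importer; standard: a preponderance (weight exceeds 54).
    (g): 91 − 36 = 55 > 54 [met]
  All elements met at the final stage.
Every stage carried; the importer prevails on this issue.
— Issue III —
Stage III.1 — burden on importer; standard: a preponderance (weight is at least 49).
    (h): 56 − 5 = 51 ≥ 49 [met]
    (i): 97 − 55 = 42 < 49 [not met]
  Not every element is met, so the importer fails to carry Stage III.1.
So the customs bureau prevails on this issue.
Per-issue: Issue I → customs bureau; Issue II → importer; Issue III → customs bureau. The importer must prevail on at least one issue; overall, the importer prevails.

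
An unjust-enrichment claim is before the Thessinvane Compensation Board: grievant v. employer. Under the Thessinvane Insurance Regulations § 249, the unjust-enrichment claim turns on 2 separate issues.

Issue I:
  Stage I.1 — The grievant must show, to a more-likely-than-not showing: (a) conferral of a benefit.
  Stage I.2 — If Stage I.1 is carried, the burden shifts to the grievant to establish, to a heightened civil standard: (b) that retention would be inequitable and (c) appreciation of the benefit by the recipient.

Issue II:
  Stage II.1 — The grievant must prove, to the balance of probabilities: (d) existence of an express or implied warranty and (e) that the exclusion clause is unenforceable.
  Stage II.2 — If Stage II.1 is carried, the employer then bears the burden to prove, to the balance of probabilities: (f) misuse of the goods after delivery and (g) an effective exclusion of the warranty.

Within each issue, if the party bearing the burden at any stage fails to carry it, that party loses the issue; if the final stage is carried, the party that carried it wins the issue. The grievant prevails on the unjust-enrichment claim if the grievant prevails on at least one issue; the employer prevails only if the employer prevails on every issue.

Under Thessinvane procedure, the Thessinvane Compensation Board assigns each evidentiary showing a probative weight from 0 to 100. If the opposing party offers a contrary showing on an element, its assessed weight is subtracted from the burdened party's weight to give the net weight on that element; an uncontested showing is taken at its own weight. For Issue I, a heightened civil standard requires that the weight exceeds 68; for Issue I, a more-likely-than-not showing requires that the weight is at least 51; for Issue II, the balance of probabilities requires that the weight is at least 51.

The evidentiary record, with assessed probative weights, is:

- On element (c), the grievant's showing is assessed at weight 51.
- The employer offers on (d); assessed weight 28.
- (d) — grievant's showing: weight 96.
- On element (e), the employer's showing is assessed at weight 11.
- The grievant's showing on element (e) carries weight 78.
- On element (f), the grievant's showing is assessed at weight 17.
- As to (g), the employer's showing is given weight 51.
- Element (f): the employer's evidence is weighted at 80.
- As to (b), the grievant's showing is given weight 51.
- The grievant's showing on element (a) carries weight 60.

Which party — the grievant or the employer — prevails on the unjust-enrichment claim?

— Issue I —
Stage I.1 — burden on grievant; standard: a more-likely-than-not showing (weight is at least 51).
    (a): 60 ≥ 51 [met]
  Stage I.1 carried; the burden remains with the grievant.
Stage I.2 — burden on grievant; standard: a heightened civil standard (weight exceeds 68).
    (b): 51 ≤ 68 [not met]
    (c): 51 ≤ 68 [not met]
  Stage I.2 not carried; the grievant fails its burden.
The employer prevails on this issue.
— Issue II —
Stage II.1 (grievant, the balance of probabilities, weight is at least 51): (d) net 96−28=68 ≥ 51 — meets; (e) net 78−11=67 ≥ 51 — meets.
  All elements met. The burden passes to the employer.
Stage II.2 (employer, the balance of probabilities, weight is at least 51): (f) net 80−17=63 ≥ 51 — meets; (g) 51 ≥ 51 — meets.
  Stage II.2 carried; the final stage is satisfied.
Every stage carried; the employer prevails on this issue.
Per-issue: Issue I → employer; Issue II → employer. The grievant must prevail on at least one issue; overall, the employer prevails.

employer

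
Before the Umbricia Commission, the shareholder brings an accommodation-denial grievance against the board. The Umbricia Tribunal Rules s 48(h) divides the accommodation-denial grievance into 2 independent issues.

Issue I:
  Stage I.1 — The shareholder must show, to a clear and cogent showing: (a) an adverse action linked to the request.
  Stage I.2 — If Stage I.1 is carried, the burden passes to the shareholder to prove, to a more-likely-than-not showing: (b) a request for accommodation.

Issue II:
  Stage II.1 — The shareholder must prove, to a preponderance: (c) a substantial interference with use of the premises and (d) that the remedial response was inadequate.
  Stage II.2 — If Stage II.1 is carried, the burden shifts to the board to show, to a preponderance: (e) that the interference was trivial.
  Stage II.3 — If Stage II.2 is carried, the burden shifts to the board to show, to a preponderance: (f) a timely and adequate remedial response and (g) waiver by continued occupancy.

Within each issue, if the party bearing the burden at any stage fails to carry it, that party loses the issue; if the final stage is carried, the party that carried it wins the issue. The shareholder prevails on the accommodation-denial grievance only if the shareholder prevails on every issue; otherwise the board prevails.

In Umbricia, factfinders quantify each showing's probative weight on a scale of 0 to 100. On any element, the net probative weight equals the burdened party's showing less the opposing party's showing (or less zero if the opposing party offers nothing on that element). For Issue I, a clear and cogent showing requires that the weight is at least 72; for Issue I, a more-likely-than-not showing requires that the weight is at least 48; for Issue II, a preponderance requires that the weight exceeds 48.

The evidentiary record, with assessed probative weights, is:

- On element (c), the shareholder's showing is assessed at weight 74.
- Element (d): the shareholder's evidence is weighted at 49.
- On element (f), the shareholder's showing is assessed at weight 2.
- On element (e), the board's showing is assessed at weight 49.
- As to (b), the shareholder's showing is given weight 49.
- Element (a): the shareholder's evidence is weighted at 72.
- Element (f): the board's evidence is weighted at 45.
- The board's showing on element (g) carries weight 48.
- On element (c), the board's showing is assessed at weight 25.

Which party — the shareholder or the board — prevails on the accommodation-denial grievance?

shareholder

— Issue I —
Stage I.1 — burden on shareholder; standard: a clear and cogent showing (weight is at least 72).
    (a): 72 ≥ 72 [met]
  All elements met. The shareholder retains the burden for Stage I.2.
Stage I.2 — burden on shareholder; standard: a more-likely-than-not showing (weight is at least 48).
    (b): 49 ≥ 48 [met]
  Stage I.2 carried; the final stage is satisfied.
All stages carried — the shareholder prevails on this issue.
— Issue II —
Stage II.1 — burden on shareholder; standard: a preponderance (weight exceeds 48).
    (c): 74 − 25 = 49 > 48 [met]
    (d): 49 > 48 [met]
  All elements met. The burden passes to the board.
Stage II.2 — burden on board; standard: a preponderance (weight exceeds 48).
    (e): 49 > 48 [met]
  All elements met. The board retains the burden for Stage II.3.
Stage II.3 — burden on board; standard: a preponderance (weight exceeds 48).
    (f): 45 − 2 = 43 ≤ 48 [not met]
    (g): 48 ≤ 48 [not met]
  The board does not carry Stage II.3.
The shareholder prevails on this issue.
Per-issue: Issue I → shareholder; Issue II → shareholder. The shareholder must prevail on every issue; overall, the shareholder prevails.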